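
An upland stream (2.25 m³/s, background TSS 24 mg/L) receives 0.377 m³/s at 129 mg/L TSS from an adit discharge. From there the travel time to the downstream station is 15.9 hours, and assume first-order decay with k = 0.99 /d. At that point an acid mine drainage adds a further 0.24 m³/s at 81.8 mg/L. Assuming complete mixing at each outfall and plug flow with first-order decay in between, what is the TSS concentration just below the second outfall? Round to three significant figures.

Mass balance: C = (2.250·24.00 + 0.3770·129.0) / 2.627 = 102.6/2.627 = 39.07 mg/L; combined flow 2.627 m³/s.
First-order decay: C = 39.07·exp(−k·t) = 39.07·0.5190 = 20.28 mg/L.
Second outfall: C = (2.627·20.28 + 0.2400·81.80)/2.867 = 25.43 mg/L.

25.4 mg/L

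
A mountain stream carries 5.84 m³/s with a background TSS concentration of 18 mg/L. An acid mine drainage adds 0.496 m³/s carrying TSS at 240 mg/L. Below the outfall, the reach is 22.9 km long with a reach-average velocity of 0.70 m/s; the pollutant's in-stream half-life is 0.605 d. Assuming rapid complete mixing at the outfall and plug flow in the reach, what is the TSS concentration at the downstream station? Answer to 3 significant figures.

22.9 mg/L

After mixing, C = (5.840·18.00 + 0.4960·240.0) / 6.336 = 224.2/6.336 = 35.38 mg/L.
Travel time t = 22.9·1000 / 0.70 = 32710 s = 9.087 h.
Half-life 0.605 d → k = ln 2 / 0.605 = 1.146 d⁻¹.
Decay over the reach: 35.38·exp(−kt) = 35.38·0.6480 = 22.93 mg/L.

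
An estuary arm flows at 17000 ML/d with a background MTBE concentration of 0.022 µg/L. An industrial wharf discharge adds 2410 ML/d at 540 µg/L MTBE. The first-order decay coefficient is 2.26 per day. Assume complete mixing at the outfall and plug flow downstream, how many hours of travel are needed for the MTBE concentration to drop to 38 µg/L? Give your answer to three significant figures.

6.03 h

Conservation of mass: C = (17000·0.02200 + 2410·540.0) / 19410 = 1302000/19410 = 67.07 µg/L.
67.07·exp(−k·t) = 38 → t = ln(67.07/38)/k = 21720 s = 6.033 h.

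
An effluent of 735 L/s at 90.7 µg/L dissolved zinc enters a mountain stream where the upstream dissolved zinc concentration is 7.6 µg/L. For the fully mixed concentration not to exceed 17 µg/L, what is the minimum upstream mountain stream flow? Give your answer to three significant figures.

5760 L/s

Set C_mix = 17: (Q·7.600 + 735.0·90.70) / (Q + 735.0) = 17
→ Q = 735.0·(90.70 − 17)/(17 − 7.600) = 5763 L/s.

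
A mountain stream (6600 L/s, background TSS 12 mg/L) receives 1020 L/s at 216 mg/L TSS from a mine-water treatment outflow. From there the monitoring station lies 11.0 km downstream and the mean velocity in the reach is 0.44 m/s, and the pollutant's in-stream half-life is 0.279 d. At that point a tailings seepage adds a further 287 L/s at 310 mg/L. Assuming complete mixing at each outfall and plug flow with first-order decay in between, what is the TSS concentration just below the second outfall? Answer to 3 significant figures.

Mixed concentration C = ΣQC/ΣQ = (6600·12.00 + 1020·216.0) / 7620 = 299500/7620 = 39.31 mg/L; combined flow 7620 L/s.
Travel time t = 11.0·1000 / 0.44 = 25000 s = 6.944 h.
Half-life 0.279 d → k = ln 2 / 0.279 = 2.484 d⁻¹.
Decay over the reach: 39.31·exp(−kt) = 39.31·0.4873 = 19.15 mg/L.
Second outfall: C = (7620·19.15 + 287.0·310.0)/7907 = 29.71 mg/L.

29.7 mg/L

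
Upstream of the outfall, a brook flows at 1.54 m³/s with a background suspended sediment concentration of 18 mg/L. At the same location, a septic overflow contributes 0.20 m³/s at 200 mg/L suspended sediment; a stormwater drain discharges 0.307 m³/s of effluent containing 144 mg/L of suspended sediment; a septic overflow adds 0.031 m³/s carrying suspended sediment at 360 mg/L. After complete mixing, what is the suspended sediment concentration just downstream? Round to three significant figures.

After mixing, C = (1.540·18.00 + 0.2000·200.0 + 0.3070·144.0 + 0.03100·360.0) / 2.078 = 123.1/2.078 = 59.23 mg/L.

59.2 mg/L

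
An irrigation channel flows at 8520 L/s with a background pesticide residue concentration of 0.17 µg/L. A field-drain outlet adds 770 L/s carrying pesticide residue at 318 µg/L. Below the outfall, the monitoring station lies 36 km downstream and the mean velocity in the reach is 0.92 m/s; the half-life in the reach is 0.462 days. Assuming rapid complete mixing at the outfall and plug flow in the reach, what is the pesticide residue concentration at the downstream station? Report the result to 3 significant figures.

After mixing, C = (8520·0.1700 + 770.0·318.0) / 9290 = 246300/9290 = 26.51 µg/L.
Travel time t = 36·1000 / 0.92 = 39130 s = 10.87 h.
Half-life 0.462 d → k = ln 2 / 0.462 = 1.500 d⁻¹.
First-order decay: C = 26.51·exp(−k·t) = 26.51·0.5069 = 13.44 µg/L.

13.4 µg/L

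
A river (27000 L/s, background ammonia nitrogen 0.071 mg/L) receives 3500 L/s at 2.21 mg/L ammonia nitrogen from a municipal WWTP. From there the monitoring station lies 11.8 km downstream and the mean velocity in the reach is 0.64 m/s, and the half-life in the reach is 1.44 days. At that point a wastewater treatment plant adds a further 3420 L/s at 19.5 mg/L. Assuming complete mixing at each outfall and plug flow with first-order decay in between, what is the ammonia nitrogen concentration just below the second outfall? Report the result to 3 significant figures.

2.22 mg/L

Conservation of mass: C = (27000·0.07100 + 3500·2.210) / 30500 = 9652/30500 = 0.3165 mg/L; combined flow 30500 L/s.
Travel time t = 11.8·1000 / 0.64 = 18440 s = 5.122 h.
Half-life 1.44 d → k = ln 2 / 1.44 = 0.4814 d⁻¹.
Applying C = C₀e^(−kt): 0.3165 × 0.9024 = 0.2856 mg/L.
Second outfall: C = (30500·0.2856 + 3420·19.50)/33920 = 2.223 mg/L.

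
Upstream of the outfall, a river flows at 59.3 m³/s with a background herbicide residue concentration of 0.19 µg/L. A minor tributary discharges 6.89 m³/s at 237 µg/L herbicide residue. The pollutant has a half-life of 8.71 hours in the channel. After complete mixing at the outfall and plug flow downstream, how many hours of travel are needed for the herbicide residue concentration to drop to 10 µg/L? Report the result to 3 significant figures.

After mixing, C = (59.30·0.1900 + 6.890·237.0) / 66.19 = 1644/66.19 = 24.84 µg/L.
Half-life 8.71 h → k = ln 2 / 8.71 = 0.07958 h⁻¹ = 1.910 d⁻¹.
24.84·exp(−k·t) = 10 → t = ln(24.84/10)/k = 41160 s = 11.43 h.

11.4 h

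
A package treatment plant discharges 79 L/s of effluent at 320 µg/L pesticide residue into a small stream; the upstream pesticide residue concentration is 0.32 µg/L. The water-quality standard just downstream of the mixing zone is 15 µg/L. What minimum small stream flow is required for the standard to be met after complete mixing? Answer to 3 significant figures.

1640 L/s

Set C_mix = 15: (Q·0.3200 + 79.00·320.0) / (Q + 79.00) = 15
→ Q = 79.00·(320.0 − 15)/(15 − 0.3200) = 1641 L/s.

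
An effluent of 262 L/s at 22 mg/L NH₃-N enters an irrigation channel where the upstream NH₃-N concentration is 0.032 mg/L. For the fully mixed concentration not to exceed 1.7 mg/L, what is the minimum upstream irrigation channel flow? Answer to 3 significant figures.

3190 L/s

Set C_mix = 1.7: (Q·0.03200 + 262.0·22.00) / (Q + 262.0) = 1.7
→ Q = 262.0·(22.00 − 1.7)/(1.7 − 0.03200) = 3189 L/s.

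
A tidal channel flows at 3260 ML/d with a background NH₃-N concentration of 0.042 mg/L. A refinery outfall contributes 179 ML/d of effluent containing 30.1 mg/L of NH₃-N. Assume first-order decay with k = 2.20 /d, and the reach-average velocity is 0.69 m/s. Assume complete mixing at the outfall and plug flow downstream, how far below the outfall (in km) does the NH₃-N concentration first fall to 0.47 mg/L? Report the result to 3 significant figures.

33.3 km

Flow-weighted average: C = (3260·0.04200 + 179.0·30.10) / 3439 = 5525/3439 = 1.607 mg/L.
Set 1.607·exp(−k·t) = 0.47 → t = ln(1.607/0.47)/k = 48270 s = 13.41 h.
Distance = v·t = 0.69·48270 = 33310 m = 33.31 km.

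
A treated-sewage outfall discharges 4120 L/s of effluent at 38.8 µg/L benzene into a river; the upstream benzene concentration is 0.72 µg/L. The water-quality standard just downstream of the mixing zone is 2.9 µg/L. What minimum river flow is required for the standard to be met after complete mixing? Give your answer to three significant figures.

67800 L/s

Set C_mix = 2.9: (Q·0.7200 + 4120·38.80) / (Q + 4120) = 2.9
→ Q = 4120·(38.80 − 2.9)/(2.9 − 0.7200) = 67850 L/s.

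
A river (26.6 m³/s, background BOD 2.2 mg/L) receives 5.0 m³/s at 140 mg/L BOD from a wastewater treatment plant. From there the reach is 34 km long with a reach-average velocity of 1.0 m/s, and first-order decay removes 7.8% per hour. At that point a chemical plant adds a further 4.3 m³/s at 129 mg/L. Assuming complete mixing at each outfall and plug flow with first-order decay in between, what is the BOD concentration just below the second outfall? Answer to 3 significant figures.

After mixing, C = (26.60·2.200 + 5.000·140.0) / 31.60 = 758.5/31.60 = 24.00 mg/L; combined flow 31.60 m³/s.
Travel time t = 34·1000 / 1.0 = 34000 s = 9.444 h.
7.8%/h lost → k = −ln(1 − 0.078) = 0.08121 h⁻¹.
Decay over the reach: 24.00·exp(−kt) = 24.00·0.4644 = 11.15 mg/L.
At the second outfall, C = (31.60·11.15 + 4.300·129.0) / (31.60 + 4.300) = 25.26 mg/L.

25.3 mg/L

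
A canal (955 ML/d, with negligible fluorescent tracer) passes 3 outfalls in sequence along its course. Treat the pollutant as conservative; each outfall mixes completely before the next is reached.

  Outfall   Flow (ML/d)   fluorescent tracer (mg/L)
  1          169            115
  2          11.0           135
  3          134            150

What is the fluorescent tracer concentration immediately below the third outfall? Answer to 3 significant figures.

32.3 mg/L

After outfall 1: Q = 955.0 + 169.0 = 1124 ML/d; C = (955.0·0 + 169.0·115.0)/1124 = 17.29 mg/L.
After outfall 2: Q = 1124 + 11.00 = 1135 ML/d; C = (1124·17.29 + 11.00·135.0)/1135 = 18.43 mg/L.
After outfall 3: Q = 1135 + 134.0 = 1269 ML/d; C = (1135·18.43 + 134.0·150.0)/1269 = 32.32 mg/L.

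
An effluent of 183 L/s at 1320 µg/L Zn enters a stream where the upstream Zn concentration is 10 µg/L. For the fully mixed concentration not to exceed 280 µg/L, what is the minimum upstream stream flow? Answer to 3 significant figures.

Set C_mix = 280: (Q·10.00 + 183.0·1320) / (Q + 183.0) = 280
→ Q = 183.0·(1320 − 280)/(280 − 10.00) = 704.9 L/s.

705 L/s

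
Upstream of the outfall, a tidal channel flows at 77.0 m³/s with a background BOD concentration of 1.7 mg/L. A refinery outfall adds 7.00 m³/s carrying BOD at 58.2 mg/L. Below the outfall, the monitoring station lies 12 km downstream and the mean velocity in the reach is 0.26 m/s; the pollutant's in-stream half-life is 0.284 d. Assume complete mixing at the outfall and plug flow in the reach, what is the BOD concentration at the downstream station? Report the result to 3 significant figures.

Flow-weighted average: C = (77.00·1.700 + 7.000·58.20) / 84.00 = 538.3/84.00 = 6.408 mg/L.
Travel time t = 12·1000 / 0.26 = 46150 s = 12.82 h.
Half-life 0.284 d → k = ln 2 / 0.284 = 2.441 d⁻¹.
Decay over the reach: 6.408·exp(−kt) = 6.408·0.2715 = 1.740 mg/L.

1.74 mg/L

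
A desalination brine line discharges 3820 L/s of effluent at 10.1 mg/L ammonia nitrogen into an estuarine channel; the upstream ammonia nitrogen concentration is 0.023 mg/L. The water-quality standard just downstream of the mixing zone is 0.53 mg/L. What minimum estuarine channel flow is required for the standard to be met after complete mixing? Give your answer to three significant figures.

Set C_mix = 0.53: (Q·0.02300 + 3820·10.10) / (Q + 3820) = 0.53
→ Q = 3820·(10.10 − 0.53)/(0.53 − 0.02300) = 72110 L/s.

72100 L/s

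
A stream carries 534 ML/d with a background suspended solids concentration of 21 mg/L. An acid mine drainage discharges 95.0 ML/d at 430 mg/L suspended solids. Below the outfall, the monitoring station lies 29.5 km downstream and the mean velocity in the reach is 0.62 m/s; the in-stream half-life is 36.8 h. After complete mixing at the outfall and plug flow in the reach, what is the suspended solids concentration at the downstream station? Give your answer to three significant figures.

Flow-weighted average: C = (534.0·21.00 + 95.00·430.0) / 629.0 = 52060/629.0 = 82.77 mg/L.
Travel time t = 29.5·1000 / 0.62 = 47580 s = 13.22 h.
Half-life 36.8 h → k = ln 2 / 36.8 = 0.01884 h⁻¹ = 0.4521 d⁻¹.
After decay, C = 82.77 × e^(−kt) = 82.77 × 0.7796 = 64.53 mg/L.

64.5 mg/L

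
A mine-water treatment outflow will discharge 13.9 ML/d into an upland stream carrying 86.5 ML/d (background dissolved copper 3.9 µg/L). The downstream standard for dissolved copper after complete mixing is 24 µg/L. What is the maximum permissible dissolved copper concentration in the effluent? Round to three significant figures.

149 µg/L

At the limit, (Qr·Cr + Qe·Cₑ)/(Qr + Qe) = 24:
Cₑ = (100.4·24 − 86.50·3.900) / 13.90 = 149.1 µg/L.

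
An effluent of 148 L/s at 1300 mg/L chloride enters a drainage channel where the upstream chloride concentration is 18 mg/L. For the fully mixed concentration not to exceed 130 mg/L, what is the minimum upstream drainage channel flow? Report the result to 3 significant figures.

Set C_mix = 130: (Q·18.00 + 148.0·1300) / (Q + 148.0) = 130
→ Q = 148.0·(1300 − 130)/(130 − 18.00) = 1546 L/s.

1550 L/s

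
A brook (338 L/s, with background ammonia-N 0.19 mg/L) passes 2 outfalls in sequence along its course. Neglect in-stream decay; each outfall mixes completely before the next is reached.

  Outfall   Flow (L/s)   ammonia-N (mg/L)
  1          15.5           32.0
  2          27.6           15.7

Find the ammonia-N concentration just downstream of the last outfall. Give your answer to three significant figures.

2.61 mg/L

After outfall 1: Q = 338.0 + 15.50 = 353.5 L/s; C = (338.0·0.1900 + 15.50·32.00)/353.5 = 1.585 mg/L.
After outfall 2: Q = 353.5 + 27.60 = 381.1 L/s; C = (353.5·1.585 + 27.60·15.70)/381.1 = 2.607 mg/L.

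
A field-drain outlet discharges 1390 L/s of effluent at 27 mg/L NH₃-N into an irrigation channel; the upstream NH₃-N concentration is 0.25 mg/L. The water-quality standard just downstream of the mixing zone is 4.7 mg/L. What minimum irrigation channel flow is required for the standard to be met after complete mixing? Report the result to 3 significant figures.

6970 L/s

Set C_mix = 4.7: (Q·0.2500 + 1390·27.00) / (Q + 1390) = 4.7
→ Q = 1390·(27.00 − 4.7)/(4.7 − 0.2500) = 6966 L/s.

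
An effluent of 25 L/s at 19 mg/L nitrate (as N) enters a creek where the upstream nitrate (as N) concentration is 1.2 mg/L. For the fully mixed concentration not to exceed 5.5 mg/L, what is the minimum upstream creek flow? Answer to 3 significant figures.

Set C_mix = 5.5: (Q·1.200 + 25.00·19.00) / (Q + 25.00) = 5.5
→ Q = 25.00·(19.00 − 5.5)/(5.5 − 1.200) = 78.49 L/s.

78.5 L/s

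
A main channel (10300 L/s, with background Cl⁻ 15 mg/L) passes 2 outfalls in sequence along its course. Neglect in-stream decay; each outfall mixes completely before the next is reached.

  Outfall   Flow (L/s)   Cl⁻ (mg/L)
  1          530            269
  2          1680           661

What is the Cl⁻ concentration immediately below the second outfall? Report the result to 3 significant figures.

Below outfall 1: Q → 10830 L/s, C = (10300·15.00 + 530.0·269.0)/10830 = 27.43 mg/L.
Below outfall 2: Q → 12510 L/s, C = (10830·27.43 + 1680·661.0)/12510 = 112.5 mg/L.

113 mg/L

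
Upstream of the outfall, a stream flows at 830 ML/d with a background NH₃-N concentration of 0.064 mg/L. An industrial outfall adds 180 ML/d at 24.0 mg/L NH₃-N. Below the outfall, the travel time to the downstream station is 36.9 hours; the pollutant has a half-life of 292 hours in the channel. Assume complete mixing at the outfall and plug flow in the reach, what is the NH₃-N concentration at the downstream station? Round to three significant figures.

3.97 mg/L

Mixed concentration C = ΣQC/ΣQ = (830.0·0.06400 + 180.0·24.00) / 1010 = 4373/1010 = 4.330 mg/L.
Half-life 292 h → k = ln 2 / 292 = 0.002374 h⁻¹ = 0.05697 d⁻¹.
After decay, C = 4.330 × e^(−kt) = 4.330 × 0.9161 = 3.967 mg/L.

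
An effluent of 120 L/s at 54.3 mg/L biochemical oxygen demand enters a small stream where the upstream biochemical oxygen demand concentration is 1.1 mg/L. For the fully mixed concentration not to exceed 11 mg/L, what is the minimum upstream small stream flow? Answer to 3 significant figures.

525 L/s

Set C_mix = 11: (Q·1.100 + 120.0·54.30) / (Q + 120.0) = 11
→ Q = 120.0·(54.30 − 11)/(11 − 1.100) = 524.8 L/s.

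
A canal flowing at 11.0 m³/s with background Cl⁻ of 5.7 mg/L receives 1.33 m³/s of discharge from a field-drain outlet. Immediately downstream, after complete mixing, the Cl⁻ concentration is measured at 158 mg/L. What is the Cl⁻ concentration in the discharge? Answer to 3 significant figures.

Mass balance: 11.00·5.700 + 1.330·Cₑ = 12.33·158.0
→ Cₑ = (12.33·158.0 − 11.00·5.700) / 1.330 = 1418 mg/L.

1420 mg/L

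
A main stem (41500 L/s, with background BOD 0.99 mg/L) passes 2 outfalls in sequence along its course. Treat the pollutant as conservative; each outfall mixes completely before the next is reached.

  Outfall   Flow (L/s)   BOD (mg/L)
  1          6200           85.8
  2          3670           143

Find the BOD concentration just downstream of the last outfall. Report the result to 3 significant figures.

After outfall 1: Q = 41500 + 6200 = 47700 L/s; C = (41500·0.9900 + 6200·85.80)/47700 = 12.01 mg/L.
After outfall 2: Q = 47700 + 3670 = 51370 L/s; C = (47700·12.01 + 3670·143.0)/51370 = 21.37 mg/L.

21.4 mg/L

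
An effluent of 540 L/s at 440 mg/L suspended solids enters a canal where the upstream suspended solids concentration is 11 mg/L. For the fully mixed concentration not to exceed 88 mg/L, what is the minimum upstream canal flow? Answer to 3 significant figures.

2470 L/s

Set C_mix = 88: (Q·11.00 + 540.0·440.0) / (Q + 540.0) = 88
→ Q = 540.0·(440.0 − 88)/(88 − 11.00) = 2469 L/s.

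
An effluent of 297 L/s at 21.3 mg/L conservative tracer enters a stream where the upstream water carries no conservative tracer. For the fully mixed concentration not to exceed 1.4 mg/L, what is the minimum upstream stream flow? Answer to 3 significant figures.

4220 L/s

Set C_mix = 1.4: (Q·0 + 297.0·21.30) / (Q + 297.0) = 1.4
→ Q = 297.0·(21.30 − 1.4)/(1.4 − 0) = 4222 L/s.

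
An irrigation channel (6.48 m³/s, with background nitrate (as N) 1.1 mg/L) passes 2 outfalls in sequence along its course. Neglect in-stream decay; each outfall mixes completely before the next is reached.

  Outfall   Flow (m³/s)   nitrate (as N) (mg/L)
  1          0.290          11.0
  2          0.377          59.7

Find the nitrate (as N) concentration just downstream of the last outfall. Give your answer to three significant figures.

Below outfall 1: Q → 6.770 m³/s, C = (6.480·1.100 + 0.2900·11.00)/6.770 = 1.524 mg/L.
Below outfall 2: Q → 7.147 m³/s, C = (6.770·1.524 + 0.3770·59.70)/7.147 = 4.593 mg/L.

4.59 mg/L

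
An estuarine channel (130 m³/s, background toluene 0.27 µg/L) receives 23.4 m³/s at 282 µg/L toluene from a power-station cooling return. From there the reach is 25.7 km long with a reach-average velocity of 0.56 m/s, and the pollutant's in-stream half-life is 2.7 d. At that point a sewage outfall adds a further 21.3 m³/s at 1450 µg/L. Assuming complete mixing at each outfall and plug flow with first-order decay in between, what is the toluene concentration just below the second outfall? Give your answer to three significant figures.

210 µg/L

Flow-weighted average: C = (130.0·0.2700 + 23.40·282.0) / 153.4 = 6634/153.4 = 43.25 µg/L; combined flow 153.4 m³/s.
Travel time t = 25.7·1000 / 0.56 = 45890 s = 12.75 h.
Half-life 2.7 d → k = ln 2 / 2.7 = 0.2567 d⁻¹.
First-order decay: C = 43.25·exp(−k·t) = 43.25·0.8725 = 37.73 µg/L.
At the second outfall, C = (153.4·37.73 + 21.30·1450) / (153.4 + 21.30) = 209.9 µg/L.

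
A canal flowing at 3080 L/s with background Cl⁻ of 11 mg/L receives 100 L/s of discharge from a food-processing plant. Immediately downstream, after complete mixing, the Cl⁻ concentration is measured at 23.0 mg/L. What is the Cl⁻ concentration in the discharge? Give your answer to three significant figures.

393 mg/L

Mass balance: 3080·11.00 + 100.0·Cₑ = 3180·23.00
→ Cₑ = (3180·23.00 − 3080·11.00) / 100.0 = 392.6 mg/L.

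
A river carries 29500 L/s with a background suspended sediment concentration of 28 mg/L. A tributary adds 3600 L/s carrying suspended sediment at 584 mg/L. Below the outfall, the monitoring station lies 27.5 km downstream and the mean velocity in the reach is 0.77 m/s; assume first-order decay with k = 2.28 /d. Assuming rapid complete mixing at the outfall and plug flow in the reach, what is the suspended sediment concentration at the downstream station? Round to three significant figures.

Mixed concentration C = ΣQC/ΣQ = (29500·28.00 + 3600·584.0) / 33100 = 2928000/33100 = 88.47 mg/L.
Travel time t = 27.5·1000 / 0.77 = 35710 s = 9.921 h.
Applying C = C₀e^(−kt): 88.47 × 0.3897 = 34.47 mg/L.

34.5 mg/L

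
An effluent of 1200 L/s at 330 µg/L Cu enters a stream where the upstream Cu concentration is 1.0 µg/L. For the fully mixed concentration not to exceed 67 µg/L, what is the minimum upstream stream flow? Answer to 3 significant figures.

4780 L/s

Set C_mix = 67: (Q·1.000 + 1200·330.0) / (Q + 1200) = 67
→ Q = 1200·(330.0 − 67)/(67 − 1.000) = 4782 L/s.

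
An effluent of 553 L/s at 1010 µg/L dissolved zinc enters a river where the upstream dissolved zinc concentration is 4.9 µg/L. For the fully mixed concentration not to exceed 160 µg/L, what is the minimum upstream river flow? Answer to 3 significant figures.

Set C_mix = 160: (Q·4.900 + 553.0·1010) / (Q + 553.0) = 160
→ Q = 553.0·(1010 − 160)/(160 − 4.900) = 3031 L/s.

3030 L/s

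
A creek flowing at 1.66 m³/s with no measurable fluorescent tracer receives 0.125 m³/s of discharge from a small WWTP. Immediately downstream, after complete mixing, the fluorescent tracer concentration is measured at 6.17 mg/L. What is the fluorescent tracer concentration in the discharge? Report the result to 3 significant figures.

88.1 mg/L

Mass balance: 1.660·0 + 0.1250·Cₑ = 1.785·6.170
→ Cₑ = (1.785·6.170 − 1.660·0) / 0.1250 = 88.11 mg/L.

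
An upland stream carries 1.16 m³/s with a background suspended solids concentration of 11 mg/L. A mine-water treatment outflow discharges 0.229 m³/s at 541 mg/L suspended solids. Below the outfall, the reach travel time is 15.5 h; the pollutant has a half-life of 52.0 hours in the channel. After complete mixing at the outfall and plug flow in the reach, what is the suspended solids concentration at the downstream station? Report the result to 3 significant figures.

Mass balance: C = (1.160·11.00 + 0.2290·541.0) / 1.389 = 136.6/1.389 = 98.38 mg/L.
Half-life 52.0 h → k = ln 2 / 52.0 = 0.01333 h⁻¹ = 0.3199 d⁻¹.
After decay, C = 98.38 × e^(−kt) = 98.38 × 0.8133 = 80.02 mg/L.

80.0 mg/L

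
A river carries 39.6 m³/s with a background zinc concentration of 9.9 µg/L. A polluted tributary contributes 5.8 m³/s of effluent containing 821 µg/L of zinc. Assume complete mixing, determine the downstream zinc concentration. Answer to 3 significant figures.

114 µg/L

Conservation of mass: C = (39.60·9.900 + 5.800·821.0) / 45.40 = 5154/45.40 = 113.5 µg/L.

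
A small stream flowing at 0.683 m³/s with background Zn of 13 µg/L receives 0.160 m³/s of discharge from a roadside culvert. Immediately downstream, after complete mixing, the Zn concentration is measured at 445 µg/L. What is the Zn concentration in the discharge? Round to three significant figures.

Mass balance: 0.6830·13.00 + 0.1600·Cₑ = 0.8430·445.0
→ Cₑ = (0.8430·445.0 − 0.6830·13.00) / 0.1600 = 2289 µg/L.

2290 µg/L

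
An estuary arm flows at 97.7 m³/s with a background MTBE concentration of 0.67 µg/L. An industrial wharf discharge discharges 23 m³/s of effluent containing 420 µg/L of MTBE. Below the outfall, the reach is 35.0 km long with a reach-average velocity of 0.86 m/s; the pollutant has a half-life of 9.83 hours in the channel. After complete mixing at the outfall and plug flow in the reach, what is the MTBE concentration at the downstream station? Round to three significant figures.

36.3 µg/L

After mixing, C = (97.70·0.6700 + 23.00·420.0) / 120.7 = 9725/120.7 = 80.58 µg/L.
Travel time t = 35.0·1000 / 0.86 = 40700 s = 11.30 h.
Half-life 9.83 h → k = ln 2 / 9.83 = 0.07051 h⁻¹ = 1.692 d⁻¹.
After decay, C = 80.58 × e^(−kt) = 80.58 × 0.4506 = 36.31 µg/L.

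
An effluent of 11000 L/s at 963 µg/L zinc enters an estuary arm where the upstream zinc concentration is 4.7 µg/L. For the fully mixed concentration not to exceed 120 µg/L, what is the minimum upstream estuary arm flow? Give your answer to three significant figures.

80400 L/s

Set C_mix = 120: (Q·4.700 + 11000·963.0) / (Q + 11000) = 120
→ Q = 11000·(963.0 − 120)/(120 − 4.700) = 80420 L/s.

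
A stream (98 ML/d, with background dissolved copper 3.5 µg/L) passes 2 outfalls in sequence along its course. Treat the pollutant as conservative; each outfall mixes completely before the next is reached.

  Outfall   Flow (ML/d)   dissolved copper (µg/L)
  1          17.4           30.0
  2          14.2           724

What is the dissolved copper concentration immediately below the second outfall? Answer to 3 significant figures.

86.0 µg/L

Below outfall 1: Q → 115.4 ML/d, C = (98.00·3.500 + 17.40·30.00)/115.4 = 7.496 µg/L.
Below outfall 2: Q → 129.6 ML/d, C = (115.4·7.496 + 14.20·724.0)/129.6 = 86.00 µg/L.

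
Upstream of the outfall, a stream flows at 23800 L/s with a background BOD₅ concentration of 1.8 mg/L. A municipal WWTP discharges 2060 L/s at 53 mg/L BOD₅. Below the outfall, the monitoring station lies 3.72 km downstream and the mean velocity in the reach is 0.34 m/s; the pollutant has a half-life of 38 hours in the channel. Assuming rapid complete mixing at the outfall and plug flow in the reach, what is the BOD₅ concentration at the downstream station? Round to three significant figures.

After mixing, C = (23800·1.800 + 2060·53.00) / 25860 = 152000/25860 = 5.879 mg/L.
Travel time t = 3.72·1000 / 0.34 = 10940 s = 3.039 h.
Half-life 38 h → k = ln 2 / 38 = 0.01824 h⁻¹ = 0.4378 d⁻¹.
After decay, C = 5.879 × e^(−kt) = 5.879 × 0.9461 = 5.562 mg/L.

5.56 mg/L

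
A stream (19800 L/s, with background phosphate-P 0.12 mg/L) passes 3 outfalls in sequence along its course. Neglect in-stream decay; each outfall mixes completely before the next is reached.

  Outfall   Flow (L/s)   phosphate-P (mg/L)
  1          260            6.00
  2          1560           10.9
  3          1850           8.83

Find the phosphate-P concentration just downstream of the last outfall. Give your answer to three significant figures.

1.59 mg/L

Outfall 1: combined Q = 20060 L/s; C = (19800·0.1200 + 260.0·6.000)/20060 = 0.1962 mg/L.
Outfall 2: combined Q = 21620 L/s; C = (20060·0.1962 + 1560·10.90)/21620 = 0.9685 mg/L.
Outfall 3: combined Q = 23470 L/s; C = (21620·0.9685 + 1850·8.830)/23470 = 1.588 mg/L.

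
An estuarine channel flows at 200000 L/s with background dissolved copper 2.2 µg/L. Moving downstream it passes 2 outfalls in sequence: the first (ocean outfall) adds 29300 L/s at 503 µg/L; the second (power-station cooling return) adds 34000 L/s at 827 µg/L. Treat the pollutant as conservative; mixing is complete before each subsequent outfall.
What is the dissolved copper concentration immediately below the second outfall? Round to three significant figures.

164 µg/L

Below outfall 1: Q → 229300 L/s, C = (200000·2.200 + 29300·503.0)/229300 = 66.19 µg/L.
Below outfall 2: Q → 263300 L/s, C = (229300·66.19 + 34000·827.0)/263300 = 164.4 µg/L.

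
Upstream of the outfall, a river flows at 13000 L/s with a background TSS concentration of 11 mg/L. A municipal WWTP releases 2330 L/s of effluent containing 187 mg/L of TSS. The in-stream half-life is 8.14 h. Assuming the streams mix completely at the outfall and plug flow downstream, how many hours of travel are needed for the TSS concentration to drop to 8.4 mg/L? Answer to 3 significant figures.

17.6 h

Mass balance: C = (13000·11.00 + 2330·187.0) / 15330 = 578700/15330 = 37.75 mg/L.
Half-life 8.14 h → k = ln 2 / 8.14 = 0.08515 h⁻¹ = 2.044 d⁻¹.
37.75·exp(−k·t) = 8.4 → t = ln(37.75/8.4)/k = 63530 s = 17.65 h.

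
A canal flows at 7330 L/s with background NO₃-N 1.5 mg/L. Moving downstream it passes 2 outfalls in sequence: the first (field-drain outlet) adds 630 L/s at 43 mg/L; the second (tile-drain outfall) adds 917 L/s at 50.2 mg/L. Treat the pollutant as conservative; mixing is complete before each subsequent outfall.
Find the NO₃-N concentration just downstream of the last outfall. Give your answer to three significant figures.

9.48 mg/L

Outfall 1: combined Q = 7960 L/s; C = (7330·1.500 + 630.0·43.00)/7960 = 4.785 mg/L.
Outfall 2: combined Q = 8877 L/s; C = (7960·4.785 + 917.0·50.20)/8877 = 9.476 mg/L.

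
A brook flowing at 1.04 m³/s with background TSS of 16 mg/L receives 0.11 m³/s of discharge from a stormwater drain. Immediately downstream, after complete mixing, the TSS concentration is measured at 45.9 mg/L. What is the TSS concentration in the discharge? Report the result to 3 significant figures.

329 mg/L

Mass balance: 1.040·16.00 + 0.1100·Cₑ = 1.150·45.90
→ Cₑ = (1.150·45.90 − 1.040·16.00) / 0.1100 = 328.6 mg/L.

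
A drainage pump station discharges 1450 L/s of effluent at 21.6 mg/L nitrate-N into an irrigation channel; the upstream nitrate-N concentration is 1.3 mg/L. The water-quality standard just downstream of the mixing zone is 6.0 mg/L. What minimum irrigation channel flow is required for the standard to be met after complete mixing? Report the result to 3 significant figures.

Set C_mix = 6.0: (Q·1.300 + 1450·21.60) / (Q + 1450) = 6.0
→ Q = 1450·(21.60 − 6.0)/(6.0 − 1.300) = 4813 L/s.

4810 L/s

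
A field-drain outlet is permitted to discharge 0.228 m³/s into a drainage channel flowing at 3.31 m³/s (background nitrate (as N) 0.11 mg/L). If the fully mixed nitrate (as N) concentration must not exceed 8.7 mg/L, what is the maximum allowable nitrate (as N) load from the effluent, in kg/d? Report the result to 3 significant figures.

2630 kg/d

Mass balance at the limit: 3.310·0.1100 + 0.2280·Cₑ = 3.538·8.7 → Cₑ = 133.4 mg/L.
Load = 0.2280 m³/s × 133.4 g/m³ × 86 400 s/d = 2628 kg/d.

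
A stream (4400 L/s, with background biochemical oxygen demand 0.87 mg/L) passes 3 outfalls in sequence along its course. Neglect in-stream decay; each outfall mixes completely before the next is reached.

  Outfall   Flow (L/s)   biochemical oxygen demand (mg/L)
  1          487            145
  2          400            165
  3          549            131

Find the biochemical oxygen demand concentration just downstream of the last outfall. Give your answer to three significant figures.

Below outfall 1: Q → 4887 L/s, C = (4400·0.8700 + 487.0·145.0)/4887 = 15.23 mg/L.
Below outfall 2: Q → 5287 L/s, C = (4887·15.23 + 400.0·165.0)/5287 = 26.56 mg/L.
Below outfall 3: Q → 5836 L/s, C = (5287·26.56 + 549.0·131.0)/5836 = 36.39 mg/L.

36.4 mg/L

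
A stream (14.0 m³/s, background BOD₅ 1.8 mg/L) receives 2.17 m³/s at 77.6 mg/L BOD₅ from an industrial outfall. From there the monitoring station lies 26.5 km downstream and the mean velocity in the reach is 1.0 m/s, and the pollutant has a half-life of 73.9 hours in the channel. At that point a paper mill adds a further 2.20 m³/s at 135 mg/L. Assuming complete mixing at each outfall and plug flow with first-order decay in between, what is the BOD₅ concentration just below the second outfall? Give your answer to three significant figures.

Flow-weighted average: C = (14.00·1.800 + 2.170·77.60) / 16.17 = 193.6/16.17 = 11.97 mg/L; combined flow 16.17 m³/s.
Travel time t = 26.5·1000 / 1.0 = 26500 s = 7.361 h.
Half-life 73.9 h → k = ln 2 / 73.9 = 0.009380 h⁻¹ = 0.2251 d⁻¹.
After decay, C = 11.97 × e^(−kt) = 11.97 × 0.9333 = 11.17 mg/L.
Second outfall: C = (16.17·11.17 + 2.200·135.0)/18.37 = 26.00 mg/L.

26.0 mg/L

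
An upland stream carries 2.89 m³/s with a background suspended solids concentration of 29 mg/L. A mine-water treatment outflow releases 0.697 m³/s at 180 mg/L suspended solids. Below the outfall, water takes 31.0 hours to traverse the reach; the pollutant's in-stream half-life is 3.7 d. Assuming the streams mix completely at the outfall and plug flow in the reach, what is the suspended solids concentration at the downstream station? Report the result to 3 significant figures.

45.8 mg/L

Mixed concentration C = ΣQC/ΣQ = (2.890·29.00 + 0.6970·180.0) / 3.587 = 209.3/3.587 = 58.34 mg/L.
Half-life 3.7 d → k = ln 2 / 3.7 = 0.1873 d⁻¹.
First-order decay: C = 58.34·exp(−k·t) = 58.34·0.7851 = 45.80 mg/L.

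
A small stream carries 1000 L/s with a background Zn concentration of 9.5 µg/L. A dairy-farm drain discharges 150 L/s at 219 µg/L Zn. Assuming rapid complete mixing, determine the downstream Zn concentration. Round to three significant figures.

36.8 µg/L

Mixed concentration C = ΣQC/ΣQ = (1000·9.500 + 150.0·219.0) / 1150 = 42350/1150 = 36.83 µg/L.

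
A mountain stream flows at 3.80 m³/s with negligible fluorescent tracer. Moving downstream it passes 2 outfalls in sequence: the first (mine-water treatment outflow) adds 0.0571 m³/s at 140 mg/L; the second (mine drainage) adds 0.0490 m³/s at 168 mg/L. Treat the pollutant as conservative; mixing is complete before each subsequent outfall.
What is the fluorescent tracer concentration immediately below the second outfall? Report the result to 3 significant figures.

After outfall 1: Q = 3.800 + 0.05710 = 3.857 m³/s; C = (3.800·0 + 0.05710·140.0)/3.857 = 2.073 mg/L.
After outfall 2: Q = 3.857 + 0.04900 = 3.906 m³/s; C = (3.857·2.073 + 0.04900·168.0)/3.906 = 4.154 mg/L.

4.15 mg/L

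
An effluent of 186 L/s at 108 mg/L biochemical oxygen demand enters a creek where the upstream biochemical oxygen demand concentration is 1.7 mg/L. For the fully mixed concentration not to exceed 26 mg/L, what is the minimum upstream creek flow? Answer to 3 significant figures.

628 L/s

Set C_mix = 26: (Q·1.700 + 186.0·108.0) / (Q + 186.0) = 26
→ Q = 186.0·(108.0 − 26)/(26 − 1.700) = 627.7 L/s.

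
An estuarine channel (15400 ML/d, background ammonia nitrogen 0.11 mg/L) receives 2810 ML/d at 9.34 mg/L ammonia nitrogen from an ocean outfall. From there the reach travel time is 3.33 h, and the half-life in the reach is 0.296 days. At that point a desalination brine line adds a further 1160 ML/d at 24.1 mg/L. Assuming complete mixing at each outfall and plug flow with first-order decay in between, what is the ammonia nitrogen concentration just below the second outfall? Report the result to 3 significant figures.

Mass balance: C = (15400·0.1100 + 2810·9.340) / 18210 = 27940/18210 = 1.534 mg/L; combined flow 18210 ML/d.
Half-life 0.296 d → k = ln 2 / 0.296 = 2.342 d⁻¹.
Decay over the reach: 1.534·exp(−kt) = 1.534·0.7226 = 1.109 mg/L.
Second outfall: C = (18210·1.109 + 1160·24.10)/19370 = 2.486 mg/L.

2.49 mg/L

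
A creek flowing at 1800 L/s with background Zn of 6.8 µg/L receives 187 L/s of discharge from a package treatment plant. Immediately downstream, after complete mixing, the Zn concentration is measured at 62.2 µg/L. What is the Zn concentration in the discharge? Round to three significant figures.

Mass balance: 1800·6.800 + 187.0·Cₑ = 1987·62.20
→ Cₑ = (1987·62.20 − 1800·6.800) / 187.0 = 595.5 µg/L.

595 µg/L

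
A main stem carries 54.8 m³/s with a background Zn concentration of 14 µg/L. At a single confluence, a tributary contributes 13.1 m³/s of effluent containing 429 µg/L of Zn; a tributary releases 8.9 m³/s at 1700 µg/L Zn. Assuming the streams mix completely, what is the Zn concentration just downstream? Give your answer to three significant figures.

280 µg/L

Flow-weighted average: C = (54.80·14.00 + 13.10·429.0 + 8.900·1700) / 76.80 = 21520/76.80 = 280.2 µg/L.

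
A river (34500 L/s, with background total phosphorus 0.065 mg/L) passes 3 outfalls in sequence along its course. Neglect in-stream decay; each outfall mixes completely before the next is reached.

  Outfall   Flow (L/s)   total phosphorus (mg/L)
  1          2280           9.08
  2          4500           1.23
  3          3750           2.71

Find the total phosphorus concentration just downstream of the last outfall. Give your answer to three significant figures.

0.858 mg/L

After outfall 1: Q = 34500 + 2280 = 36780 L/s; C = (34500·0.06500 + 2280·9.080)/36780 = 0.6238 mg/L.
After outfall 2: Q = 36780 + 4500 = 41280 L/s; C = (36780·0.6238 + 4500·1.230)/41280 = 0.6899 mg/L.
After outfall 3: Q = 41280 + 3750 = 45030 L/s; C = (41280·0.6899 + 3750·2.710)/45030 = 0.8581 mg/L.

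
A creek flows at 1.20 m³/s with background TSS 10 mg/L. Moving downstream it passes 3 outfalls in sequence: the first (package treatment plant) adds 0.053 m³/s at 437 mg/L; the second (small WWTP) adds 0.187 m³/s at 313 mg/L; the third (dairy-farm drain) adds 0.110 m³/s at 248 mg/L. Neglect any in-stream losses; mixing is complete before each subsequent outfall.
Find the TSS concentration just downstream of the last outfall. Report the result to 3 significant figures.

After outfall 1: Q = 1.200 + 0.05300 = 1.253 m³/s; C = (1.200·10.00 + 0.05300·437.0)/1.253 = 28.06 mg/L.
After outfall 2: Q = 1.253 + 0.1870 = 1.440 m³/s; C = (1.253·28.06 + 0.1870·313.0)/1.440 = 65.06 mg/L.
After outfall 3: Q = 1.440 + 0.1100 = 1.550 m³/s; C = (1.440·65.06 + 0.1100·248.0)/1.550 = 78.05 mg/L.

78.0 mg/L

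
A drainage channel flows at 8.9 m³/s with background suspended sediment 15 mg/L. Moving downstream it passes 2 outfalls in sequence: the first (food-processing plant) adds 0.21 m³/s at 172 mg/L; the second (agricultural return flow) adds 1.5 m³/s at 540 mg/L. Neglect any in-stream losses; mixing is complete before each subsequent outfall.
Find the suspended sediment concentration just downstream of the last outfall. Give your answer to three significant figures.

Outfall 1: combined Q = 9.110 m³/s; C = (8.900·15.00 + 0.2100·172.0)/9.110 = 18.62 mg/L.
Outfall 2: combined Q = 10.61 m³/s; C = (9.110·18.62 + 1.500·540.0)/10.61 = 92.33 mg/L.

92.3 mg/L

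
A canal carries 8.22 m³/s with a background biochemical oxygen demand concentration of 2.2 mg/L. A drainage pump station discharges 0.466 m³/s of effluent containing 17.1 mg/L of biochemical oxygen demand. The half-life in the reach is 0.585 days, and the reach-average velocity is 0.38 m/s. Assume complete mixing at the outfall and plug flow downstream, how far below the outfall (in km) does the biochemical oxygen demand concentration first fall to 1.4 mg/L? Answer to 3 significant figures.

Mass balance: C = (8.220·2.200 + 0.4660·17.10) / 8.686 = 26.05/8.686 = 2.999 mg/L.
Half-life 0.585 d → k = ln 2 / 0.585 = 1.185 d⁻¹.
Set 2.999·exp(−k·t) = 1.4 → t = ln(2.999/1.4)/k = 55560 s = 15.43 h.
Distance = v·t = 0.38·55560 = 21110 m = 21.11 km.

21.1 km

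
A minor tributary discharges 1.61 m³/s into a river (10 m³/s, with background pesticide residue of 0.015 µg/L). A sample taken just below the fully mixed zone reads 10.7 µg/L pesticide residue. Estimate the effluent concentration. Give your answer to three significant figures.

Mass balance: 10.00·0.01500 + 1.610·Cₑ = 11.61·10.70
→ Cₑ = (11.61·10.70 − 10.00·0.01500) / 1.610 = 77.07 µg/L.

77.1 µg/L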